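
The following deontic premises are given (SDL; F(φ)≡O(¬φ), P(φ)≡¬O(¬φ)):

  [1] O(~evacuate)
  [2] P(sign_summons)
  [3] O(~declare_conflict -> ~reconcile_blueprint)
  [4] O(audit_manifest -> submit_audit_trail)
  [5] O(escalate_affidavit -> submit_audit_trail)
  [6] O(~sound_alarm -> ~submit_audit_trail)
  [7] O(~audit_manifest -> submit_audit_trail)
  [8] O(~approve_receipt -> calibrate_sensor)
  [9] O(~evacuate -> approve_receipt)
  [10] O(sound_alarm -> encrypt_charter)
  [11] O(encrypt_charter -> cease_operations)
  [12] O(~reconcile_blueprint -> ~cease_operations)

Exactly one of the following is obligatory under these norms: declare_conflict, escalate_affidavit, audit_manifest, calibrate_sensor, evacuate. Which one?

Premises 7 and 4 cover both cases: O(~audit_manifest -> submit_audit_trail) and O(audit_manifest -> submit_audit_trail). Since ~audit_manifest ∨ audit_manifest is a tautology, O(submit_audit_trail) follows.
Premise 6, O(~sound_alarm -> ~submit_audit_trail), contraposes to O(submit_audit_trail -> sound_alarm); with O(submit_audit_trail) we get O(sound_alarm).
Applying K to premise 10 (O(sound_alarm -> encrypt_charter)) and O(sound_alarm) yields O(encrypt_charter).
From O(encrypt_charter) and premise 11, O(encrypt_charter -> cease_operations), we obtain O(cease_operations).
Premise 12 is O(~reconcile_blueprint -> ~cease_operations); contrapositively O(cease_operations -> reconcile_blueprint). Since O(cease_operations) holds, K gives O(reconcile_blueprint).
The contrapositive of premise 3 (O(~declare_conflict -> ~reconcile_blueprint)) is O(reconcile_blueprint -> declare_conflict), and O(reconcile_blueprint) is already established, so O(declare_conflict).
So O(declare_conflict) holds — declare_conflict is obligatory. None of the other listed options is made obligatory by any chain of premises.

declare_conflict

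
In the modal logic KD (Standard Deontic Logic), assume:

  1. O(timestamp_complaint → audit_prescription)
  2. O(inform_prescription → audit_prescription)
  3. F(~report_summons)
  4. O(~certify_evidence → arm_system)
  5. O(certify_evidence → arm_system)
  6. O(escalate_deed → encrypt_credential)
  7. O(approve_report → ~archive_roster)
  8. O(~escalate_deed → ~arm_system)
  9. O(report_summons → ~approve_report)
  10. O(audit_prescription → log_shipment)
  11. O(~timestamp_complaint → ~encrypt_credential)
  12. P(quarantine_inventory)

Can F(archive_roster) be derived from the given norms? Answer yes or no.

No

Premise 7 is O(approve_report → ~archive_roster), but O(approve_report) is not derivable from the premises, so it does not yield O(~archive_roster).
No other premise forces O(~archive_roster). An ideal world satisfying every premise can still have archive_roster true, so F(archive_roster) is not derivable.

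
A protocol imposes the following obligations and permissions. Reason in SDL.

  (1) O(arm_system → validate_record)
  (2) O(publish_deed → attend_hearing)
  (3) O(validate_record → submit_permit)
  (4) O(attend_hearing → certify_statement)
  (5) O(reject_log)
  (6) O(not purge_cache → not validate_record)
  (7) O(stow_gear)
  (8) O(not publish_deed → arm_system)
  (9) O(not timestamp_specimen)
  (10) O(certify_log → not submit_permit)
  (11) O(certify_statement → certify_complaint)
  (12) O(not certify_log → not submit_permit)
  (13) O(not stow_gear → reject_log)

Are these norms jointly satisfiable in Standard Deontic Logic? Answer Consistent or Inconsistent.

Premise 13 is O(not stow_gear → reject_log); even if O(reject_log) held, inferring O(not stow_gear) would be affirming the consequent — invalid.
So O(not stow_gear) is not derivable, and the apparent clash with O(stow_gear) does not arise.
A world satisfying every obligation exists (e.g. arm_system=false, attend_hearing=true, certify_complaint=true, certify_log=false, certify_statement=true, publish_deed=true, purge_cache=false, reject_log=true, stow_gear=true, submit_permit=false, timestamp_specimen=false, validate_record=false); no atom is both obligatory and forbidden, so the set is consistent.

Consistent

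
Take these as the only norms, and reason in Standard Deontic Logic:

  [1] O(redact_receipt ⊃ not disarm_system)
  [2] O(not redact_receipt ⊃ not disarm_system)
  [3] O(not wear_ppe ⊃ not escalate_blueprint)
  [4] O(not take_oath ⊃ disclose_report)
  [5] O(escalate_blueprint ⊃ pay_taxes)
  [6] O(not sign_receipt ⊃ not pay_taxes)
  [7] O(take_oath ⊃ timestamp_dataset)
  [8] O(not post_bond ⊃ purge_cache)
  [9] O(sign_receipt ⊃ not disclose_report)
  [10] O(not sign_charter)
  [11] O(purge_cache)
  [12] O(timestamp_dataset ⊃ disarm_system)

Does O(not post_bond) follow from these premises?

Premise 8 is O(not post_bond ⊃ purge_cache); even if O(purge_cache) held, inferring O(not post_bond) would be affirming the consequent — invalid.
No other premise forces O(not post_bond). An ideal world satisfying every premise can still have not post_bond false, so O(not post_bond) is not derivable.

No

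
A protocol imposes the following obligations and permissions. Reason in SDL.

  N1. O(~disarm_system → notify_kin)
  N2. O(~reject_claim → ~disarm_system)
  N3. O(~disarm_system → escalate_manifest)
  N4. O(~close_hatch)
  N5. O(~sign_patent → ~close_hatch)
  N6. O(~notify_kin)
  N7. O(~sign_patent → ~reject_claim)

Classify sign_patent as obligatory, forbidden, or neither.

From premise 6 we have O(~notify_kin).
Premise 1, O(~disarm_system → notify_kin), contraposes to O(~notify_kin → disarm_system); with O(~notify_kin) we get O(disarm_system).
Premise 2, O(~reject_claim → ~disarm_system), contraposes to O(disarm_system → reject_claim); with O(disarm_system) we get O(reject_claim).
Premise 7 is O(~sign_patent → ~reject_claim); contrapositively O(reject_claim → sign_patent). Since O(reject_claim) holds, K gives O(sign_patent).
Premises 3, 4, 5 do not contribute to this derivation.
Hence sign_patent is obligatory.

Obligatory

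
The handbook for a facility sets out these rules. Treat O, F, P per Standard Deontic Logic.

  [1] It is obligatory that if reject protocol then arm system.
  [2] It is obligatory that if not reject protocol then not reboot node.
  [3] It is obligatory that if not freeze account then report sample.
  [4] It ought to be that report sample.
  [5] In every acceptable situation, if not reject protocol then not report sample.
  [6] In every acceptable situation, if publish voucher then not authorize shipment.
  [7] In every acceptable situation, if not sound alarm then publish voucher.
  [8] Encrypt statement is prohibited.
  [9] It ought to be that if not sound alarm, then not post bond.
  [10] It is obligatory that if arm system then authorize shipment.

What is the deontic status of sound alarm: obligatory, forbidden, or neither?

Obligatory

From premise 4 we have O(report_sample).
Premise 5 is O(¬reject_protocol → ¬report_sample); contrapositively O(report_sample → reject_protocol). Since O(report_sample) holds, K gives O(reject_protocol).
From O(reject_protocol) and premise 1, O(reject_protocol → arm_system), we obtain O(arm_system).
Premise 10 is O(arm_system → authorize_shipment); since O(arm_system), deontic closure gives O(authorize_shipment).
Premise 6 is O(publish_voucher → ¬authorize_shipment); contrapositively O(authorize_shipment → ¬publish_voucher). Since O(authorize_shipment) holds, K gives O(¬publish_voucher).
Premise 7 is O(¬sound_alarm → publish_voucher); contrapositively O(¬publish_voucher → sound_alarm). Since O(¬publish_voucher) holds, K gives O(sound_alarm).
Premises 2, 3, 8, 9 do not contribute to this derivation.
Hence sound_alarm is obligatory.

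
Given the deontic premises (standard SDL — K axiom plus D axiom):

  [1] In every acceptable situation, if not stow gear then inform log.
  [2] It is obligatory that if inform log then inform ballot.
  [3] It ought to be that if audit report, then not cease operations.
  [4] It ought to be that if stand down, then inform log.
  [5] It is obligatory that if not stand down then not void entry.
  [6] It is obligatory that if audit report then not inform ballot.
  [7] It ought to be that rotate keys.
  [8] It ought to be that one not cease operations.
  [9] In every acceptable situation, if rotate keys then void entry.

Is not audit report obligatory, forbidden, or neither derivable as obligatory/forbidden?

From premise 7 we have O(rotate_keys).
Premise 9 is O(rotate_keys → void_entry); since O(rotate_keys), deontic closure gives O(void_entry).
Premise 5 is O(¬stand_down → ¬void_entry); contrapositively O(void_entry → stand_down). Since O(void_entry) holds, K gives O(stand_down).
From O(stand_down) and premise 4, O(stand_down → inform_log), we obtain O(inform_log).
With premise 2, O(inform_log → inform_ballot), the K-axiom yields O(inform_ballot).
Premise 6, O(audit_report → ¬inform_ballot), contraposes to O(inform_ballot → ¬audit_report); with O(inform_ballot) we get O(¬audit_report).
Premises 1, 3, 8 do not contribute to this derivation.
Hence ¬audit_report is obligatory.

Obligatory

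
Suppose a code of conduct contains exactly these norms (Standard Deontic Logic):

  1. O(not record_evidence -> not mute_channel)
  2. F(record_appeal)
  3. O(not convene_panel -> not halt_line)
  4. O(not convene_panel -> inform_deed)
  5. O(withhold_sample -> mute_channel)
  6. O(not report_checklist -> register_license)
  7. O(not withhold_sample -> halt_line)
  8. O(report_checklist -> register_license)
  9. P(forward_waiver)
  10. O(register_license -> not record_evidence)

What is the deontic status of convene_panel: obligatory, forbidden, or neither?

Obligatory

Premises 6 and 8 are O(not report_checklist -> register_license) and O(report_checklist -> register_license); every ideal world satisfies not report_checklist or report_checklist, so in either case register_license holds — hence O(register_license).
With premise 10, O(register_license -> not record_evidence), the K-axiom yields O(not record_evidence).
Applying K to premise 1 (O(not record_evidence -> not mute_channel)) and O(not record_evidence) yields O(not mute_channel).
Premise 5, O(withhold_sample -> mute_channel), contraposes to O(not mute_channel -> not withhold_sample); with O(not mute_channel) we get O(not withhold_sample).
From O(not withhold_sample) and premise 7, O(not withhold_sample -> halt_line), we obtain O(halt_line).
Premise 3 is O(not convene_panel -> not halt_line); contrapositively O(halt_line -> convene_panel). Since O(halt_line) holds, K gives O(convene_panel).
Premises 2, 4, 9 do not contribute to this derivation.
Hence convene_panel is obligatory.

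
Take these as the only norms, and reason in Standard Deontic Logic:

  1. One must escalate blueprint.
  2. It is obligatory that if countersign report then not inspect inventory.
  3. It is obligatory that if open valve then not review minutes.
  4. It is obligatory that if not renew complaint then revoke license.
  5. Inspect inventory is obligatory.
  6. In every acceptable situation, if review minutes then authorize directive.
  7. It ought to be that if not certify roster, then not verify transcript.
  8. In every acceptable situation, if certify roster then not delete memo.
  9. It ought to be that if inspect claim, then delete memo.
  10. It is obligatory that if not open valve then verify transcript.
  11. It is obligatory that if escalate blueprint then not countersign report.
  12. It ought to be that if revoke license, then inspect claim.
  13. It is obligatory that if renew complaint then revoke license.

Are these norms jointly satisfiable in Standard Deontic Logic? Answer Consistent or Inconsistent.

Premise 2 is O(countersign_report → ¬inspect_inventory), but O(countersign_report) is not derivable from the premises, so it does not yield O(¬inspect_inventory).
So O(¬inspect_inventory) is not derivable, and the apparent clash with O(inspect_inventory) does not arise.
A world satisfying every obligation exists (e.g. authorize_directive=false, certify_roster=false, countersign_report=false, delete_memo=true, escalate_blueprint=true, inspect_claim=true, inspect_inventory=true, open_valve=true, renew_complaint=false, review_minutes=false, revoke_license=true, verify_transcript=false); no atom is both obligatory and forbidden, so the set is consistent.

Consistent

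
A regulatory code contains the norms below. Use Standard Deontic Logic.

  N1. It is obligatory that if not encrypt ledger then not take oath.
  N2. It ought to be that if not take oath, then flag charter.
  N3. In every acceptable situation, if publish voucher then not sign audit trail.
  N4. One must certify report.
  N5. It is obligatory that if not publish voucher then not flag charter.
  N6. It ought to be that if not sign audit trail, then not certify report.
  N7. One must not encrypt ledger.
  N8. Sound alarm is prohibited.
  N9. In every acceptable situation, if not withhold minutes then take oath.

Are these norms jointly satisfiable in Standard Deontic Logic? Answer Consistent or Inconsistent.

Premise 4 states O(certify_report) outright.
Premise 6 is O(¬sign_audit_trail → ¬certify_report); contrapositively O(certify_report → sign_audit_trail). Since O(certify_report) holds, K gives O(sign_audit_trail).
Premise 3 is O(publish_voucher → ¬sign_audit_trail); contrapositively O(sign_audit_trail → ¬publish_voucher). Since O(sign_audit_trail) holds, K gives O(¬publish_voucher).
Premise 5 is O(¬publish_voucher → ¬flag_charter); since O(¬publish_voucher), deontic closure gives O(¬flag_charter).
The contrapositive of premise 2 (O(¬take_oath → flag_charter)) is O(¬flag_charter → take_oath), and O(¬flag_charter) is already established, so O(take_oath).
Premise 1, O(¬encrypt_ledger → ¬take_oath), contraposes to O(take_oath → encrypt_ledger); with O(take_oath) we get O(encrypt_ledger).
However, F(encrypt_ledger) at premise 7 amounts to O(¬encrypt_ledger).
We now have both O(encrypt_ledger) and O(¬encrypt_ledger) — encrypt_ledger is simultaneously obligatory and forbidden, violating the D-axiom.

Inconsistent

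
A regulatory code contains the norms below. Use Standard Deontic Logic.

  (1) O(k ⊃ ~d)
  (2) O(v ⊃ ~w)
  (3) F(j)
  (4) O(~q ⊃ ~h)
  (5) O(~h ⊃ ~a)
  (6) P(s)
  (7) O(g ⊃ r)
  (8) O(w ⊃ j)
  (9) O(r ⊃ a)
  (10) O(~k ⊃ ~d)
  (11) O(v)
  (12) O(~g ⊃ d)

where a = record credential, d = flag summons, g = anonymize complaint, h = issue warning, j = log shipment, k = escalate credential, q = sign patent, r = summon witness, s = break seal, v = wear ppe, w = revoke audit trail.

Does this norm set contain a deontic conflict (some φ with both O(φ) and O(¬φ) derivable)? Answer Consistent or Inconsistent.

Premise 8 is O(w ⊃ j), but O(w) is not derivable from the premises, so it does not yield O(j).
So O(j) is not derivable, and the apparent clash with O(~j) does not arise.
A world satisfying every obligation exists (e.g. a=true, d=false, g=true, h=true, j=false, k=false, q=true, r=true, s=false, v=true, w=false); no atom is both obligatory and forbidden, so the set is consistent.

Consistent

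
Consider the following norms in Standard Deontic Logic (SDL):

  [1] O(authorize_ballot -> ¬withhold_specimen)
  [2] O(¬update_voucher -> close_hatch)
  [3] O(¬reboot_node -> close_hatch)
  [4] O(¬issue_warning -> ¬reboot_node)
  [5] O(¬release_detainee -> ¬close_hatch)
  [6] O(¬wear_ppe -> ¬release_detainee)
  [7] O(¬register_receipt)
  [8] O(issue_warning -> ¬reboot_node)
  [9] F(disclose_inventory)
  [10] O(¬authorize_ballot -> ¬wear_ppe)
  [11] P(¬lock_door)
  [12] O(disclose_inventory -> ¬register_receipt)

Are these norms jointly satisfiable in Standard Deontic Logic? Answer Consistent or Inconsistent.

Consistent

Premise 12 is O(disclose_inventory -> ¬register_receipt); even if O(¬register_receipt) held, inferring O(disclose_inventory) would be affirming the consequent — invalid.
So O(disclose_inventory) is not derivable, and the apparent clash with O(¬disclose_inventory) does not arise.
A world satisfying every obligation exists (e.g. authorize_ballot=true, close_hatch=true, disclose_inventory=false, issue_warning=false, lock_door=false, reboot_node=false, register_receipt=false, release_detainee=true, update_voucher=false, wear_ppe=true, withhold_specimen=false); no atom is both obligatory and forbidden, so the set is consistent.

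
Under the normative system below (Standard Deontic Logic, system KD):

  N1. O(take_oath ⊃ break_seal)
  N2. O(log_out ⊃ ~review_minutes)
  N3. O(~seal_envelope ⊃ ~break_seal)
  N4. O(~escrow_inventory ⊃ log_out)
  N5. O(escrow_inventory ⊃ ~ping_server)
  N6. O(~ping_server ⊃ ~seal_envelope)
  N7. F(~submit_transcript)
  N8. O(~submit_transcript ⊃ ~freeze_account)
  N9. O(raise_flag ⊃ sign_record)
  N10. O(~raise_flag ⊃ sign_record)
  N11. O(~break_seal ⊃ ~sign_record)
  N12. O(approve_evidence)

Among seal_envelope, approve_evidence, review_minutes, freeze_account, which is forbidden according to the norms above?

Premises 9 and 10 cover both cases: O(raise_flag ⊃ sign_record) and O(~raise_flag ⊃ sign_record). Since raise_flag ∨ ~raise_flag is a tautology, O(sign_record) follows.
Premise 11, O(~break_seal ⊃ ~sign_record), contraposes to O(sign_record ⊃ break_seal); with O(sign_record) we get O(break_seal).
Premise 3 is O(~seal_envelope ⊃ ~break_seal); contrapositively O(break_seal ⊃ seal_envelope). Since O(break_seal) holds, K gives O(seal_envelope).
Premise 6, O(~ping_server ⊃ ~seal_envelope), contraposes to O(seal_envelope ⊃ ping_server); with O(seal_envelope) we get O(ping_server).
The contrapositive of premise 5 (O(escrow_inventory ⊃ ~ping_server)) is O(ping_server ⊃ ~escrow_inventory), and O(ping_server) is already established, so O(~escrow_inventory).
Premise 4 is O(~escrow_inventory ⊃ log_out); since O(~escrow_inventory), deontic closure gives O(log_out).
Applying K to premise 2 (O(log_out ⊃ ~review_minutes)) and O(log_out) yields O(~review_minutes).
So O(~review_minutes) holds, i.e. review_minutes is forbidden. None of the other listed options is forbidden under the premises.

review_minutes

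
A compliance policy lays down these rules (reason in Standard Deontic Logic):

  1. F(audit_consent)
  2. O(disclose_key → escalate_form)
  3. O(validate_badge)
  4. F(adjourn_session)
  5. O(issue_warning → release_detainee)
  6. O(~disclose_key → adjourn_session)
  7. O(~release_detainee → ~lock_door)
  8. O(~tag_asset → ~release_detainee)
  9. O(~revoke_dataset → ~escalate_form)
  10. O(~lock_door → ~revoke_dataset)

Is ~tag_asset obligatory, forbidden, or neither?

Premise 4 is F(adjourn_session), i.e. O(~adjourn_session).
Premise 6, O(~disclose_key → adjourn_session), contraposes to O(~adjourn_session → disclose_key); with O(~adjourn_session) we get O(disclose_key).
With premise 2, O(disclose_key → escalate_form), the K-axiom yields O(escalate_form).
The contrapositive of premise 9 (O(~revoke_dataset → ~escalate_form)) is O(escalate_form → revoke_dataset), and O(escalate_form) is already established, so O(revoke_dataset).
Premise 10 is O(~lock_door → ~revoke_dataset); contrapositively O(revoke_dataset → lock_door). Since O(revoke_dataset) holds, K gives O(lock_door).
The contrapositive of premise 7 (O(~release_detainee → ~lock_door)) is O(lock_door → release_detainee), and O(lock_door) is already established, so O(release_detainee).
The contrapositive of premise 8 (O(~tag_asset → ~release_detainee)) is O(release_detainee → tag_asset), and O(release_detainee) is already established, so O(tag_asset).
Premises 1, 3, 5 do not contribute to this derivation.
Thus O(tag_asset), which is F(~tag_asset): ~tag_asset is forbidden.

Forbidden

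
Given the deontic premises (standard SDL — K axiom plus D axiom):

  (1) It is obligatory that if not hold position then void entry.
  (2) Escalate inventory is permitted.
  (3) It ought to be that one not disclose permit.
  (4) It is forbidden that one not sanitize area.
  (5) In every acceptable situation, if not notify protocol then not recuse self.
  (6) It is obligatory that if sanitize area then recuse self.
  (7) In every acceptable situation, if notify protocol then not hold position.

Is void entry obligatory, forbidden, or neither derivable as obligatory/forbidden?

F(¬sanitize_area) at premise 4 means O(sanitize_area).
Premise 6 is O(sanitize_area → recuse_self); since O(sanitize_area), deontic closure gives O(recuse_self).
The contrapositive of premise 5 (O(¬notify_protocol → ¬recuse_self)) is O(recuse_self → notify_protocol), and O(recuse_self) is already established, so O(notify_protocol).
Premise 7 is O(notify_protocol → ¬hold_position); since O(notify_protocol), deontic closure gives O(¬hold_position).
Applying K to premise 1 (O(¬hold_position → void_entry)) and O(¬hold_position) yields O(void_entry).
Premises 2, 3 do not contribute to this derivation.
Hence void_entry is obligatory.

Obligatory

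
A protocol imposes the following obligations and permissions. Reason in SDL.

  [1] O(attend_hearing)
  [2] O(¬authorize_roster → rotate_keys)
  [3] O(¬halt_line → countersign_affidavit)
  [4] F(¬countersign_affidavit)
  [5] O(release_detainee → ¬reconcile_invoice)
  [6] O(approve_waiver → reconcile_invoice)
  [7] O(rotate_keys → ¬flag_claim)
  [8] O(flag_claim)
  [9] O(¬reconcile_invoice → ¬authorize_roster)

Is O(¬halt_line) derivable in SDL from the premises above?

No

Premise 3 is O(¬halt_line → countersign_affidavit); even if O(countersign_affidavit) held, inferring O(¬halt_line) would be affirming the consequent — invalid.
No other premise forces O(¬halt_line). An ideal world satisfying every premise can still have ¬halt_line false, so O(¬halt_line) is not derivable.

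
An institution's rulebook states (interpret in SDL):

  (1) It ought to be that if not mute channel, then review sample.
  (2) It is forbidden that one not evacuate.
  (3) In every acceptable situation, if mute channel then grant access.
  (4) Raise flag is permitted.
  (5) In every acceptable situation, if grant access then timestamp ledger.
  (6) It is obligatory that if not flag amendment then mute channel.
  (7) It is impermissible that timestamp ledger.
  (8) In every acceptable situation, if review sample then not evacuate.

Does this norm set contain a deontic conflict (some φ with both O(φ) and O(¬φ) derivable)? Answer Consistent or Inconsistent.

Inconsistent

Premise 2 is F(¬evacuate), i.e. O(evacuate).
Premise 8 is O(review_sample → ¬evacuate); contrapositively O(evacuate → ¬review_sample). Since O(evacuate) holds, K gives O(¬review_sample).
Premise 1, O(¬mute_channel → review_sample), contraposes to O(¬review_sample → mute_channel); with O(¬review_sample) we get O(mute_channel).
With premise 3, O(mute_channel → grant_access), the K-axiom yields O(grant_access).
From O(grant_access) and premise 5, O(grant_access → timestamp_ledger), we obtain O(timestamp_ledger).
However, F(timestamp_ledger) at premise 7 amounts to O(¬timestamp_ledger).
We now have both O(timestamp_ledger) and O(¬timestamp_ledger) — timestamp_ledger is simultaneously obligatory and forbidden, violating the D-axiom.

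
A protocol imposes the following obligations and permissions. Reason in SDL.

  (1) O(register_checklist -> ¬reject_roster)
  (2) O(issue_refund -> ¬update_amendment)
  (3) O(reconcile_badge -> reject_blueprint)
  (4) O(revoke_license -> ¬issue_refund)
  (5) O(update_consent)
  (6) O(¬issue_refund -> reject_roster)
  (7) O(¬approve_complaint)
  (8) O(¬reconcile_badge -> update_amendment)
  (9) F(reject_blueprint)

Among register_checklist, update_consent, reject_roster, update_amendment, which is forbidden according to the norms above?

register_checklist

Premise 9, F(reject_blueprint), is equivalent to O(¬reject_blueprint).
The contrapositive of premise 3 (O(reconcile_badge -> reject_blueprint)) is O(¬reject_blueprint -> ¬reconcile_badge), and O(¬reject_blueprint) is already established, so O(¬reconcile_badge).
With premise 8, O(¬reconcile_badge -> update_amendment), the K-axiom yields O(update_amendment).
The contrapositive of premise 2 (O(issue_refund -> ¬update_amendment)) is O(update_amendment -> ¬issue_refund), and O(update_amendment) is already established, so O(¬issue_refund).
Premise 6 is O(¬issue_refund -> reject_roster); since O(¬issue_refund), deontic closure gives O(reject_roster).
Premise 1 is O(register_checklist -> ¬reject_roster); contrapositively O(reject_roster -> ¬register_checklist). Since O(reject_roster) holds, K gives O(¬register_checklist).
So O(¬register_checklist) holds, i.e. register_checklist is forbidden. None of the other listed options is forbidden under the premises.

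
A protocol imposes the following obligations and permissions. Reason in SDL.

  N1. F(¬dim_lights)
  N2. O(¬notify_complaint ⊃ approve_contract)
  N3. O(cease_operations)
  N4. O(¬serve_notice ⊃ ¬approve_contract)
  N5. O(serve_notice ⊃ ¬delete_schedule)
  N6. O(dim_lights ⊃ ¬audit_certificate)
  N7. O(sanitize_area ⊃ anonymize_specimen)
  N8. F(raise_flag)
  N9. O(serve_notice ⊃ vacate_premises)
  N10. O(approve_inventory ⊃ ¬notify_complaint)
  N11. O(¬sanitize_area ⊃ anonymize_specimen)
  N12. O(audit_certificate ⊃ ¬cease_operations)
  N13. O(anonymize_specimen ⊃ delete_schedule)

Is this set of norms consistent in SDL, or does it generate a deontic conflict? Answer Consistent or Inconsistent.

Premise 12 is O(audit_certificate ⊃ ¬cease_operations), but O(audit_certificate) is not derivable from the premises, so it does not yield O(¬cease_operations).
So O(¬cease_operations) is not derivable, and the apparent clash with O(cease_operations) does not arise.
A world satisfying every obligation exists (e.g. anonymize_specimen=true, approve_contract=false, approve_inventory=false, audit_certificate=false, cease_operations=true, delete_schedule=true, dim_lights=true, notify_complaint=true, raise_flag=false, sanitize_area=false, serve_notice=false, vacate_premises=false); no atom is both obligatory and forbidden, so the set is consistent.

Consistent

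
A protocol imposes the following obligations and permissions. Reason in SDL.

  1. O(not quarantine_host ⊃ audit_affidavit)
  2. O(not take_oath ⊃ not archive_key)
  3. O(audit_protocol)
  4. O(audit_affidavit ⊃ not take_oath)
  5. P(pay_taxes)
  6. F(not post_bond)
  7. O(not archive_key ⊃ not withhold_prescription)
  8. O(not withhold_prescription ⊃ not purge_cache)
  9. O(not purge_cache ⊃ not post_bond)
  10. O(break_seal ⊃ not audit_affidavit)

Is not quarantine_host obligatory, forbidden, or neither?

Premise 6 is F(not post_bond), i.e. O(post_bond).
Premise 9 is O(not purge_cache ⊃ not post_bond); contrapositively O(post_bond ⊃ purge_cache). Since O(post_bond) holds, K gives O(purge_cache).
Premise 8, O(not withhold_prescription ⊃ not purge_cache), contraposes to O(purge_cache ⊃ withhold_prescription); with O(purge_cache) we get O(withhold_prescription).
Premise 7, O(not archive_key ⊃ not withhold_prescription), contraposes to O(withhold_prescription ⊃ archive_key); with O(withhold_prescription) we get O(archive_key).
Premise 2 is O(not take_oath ⊃ not archive_key); contrapositively O(archive_key ⊃ take_oath). Since O(archive_key) holds, K gives O(take_oath).
Premise 4 is O(audit_affidavit ⊃ not take_oath); contrapositively O(take_oath ⊃ not audit_affidavit). Since O(take_oath) holds, K gives O(not audit_affidavit).
Premise 1 is O(not quarantine_host ⊃ audit_affidavit); contrapositively O(not audit_affidavit ⊃ quarantine_host). Since O(not audit_affidavit) holds, K gives O(quarantine_host).
Premises 3, 5, 10 do not contribute to this derivation.
Thus O(quarantine_host), which is F(not quarantine_host): not quarantine_host is forbidden.

Forbidden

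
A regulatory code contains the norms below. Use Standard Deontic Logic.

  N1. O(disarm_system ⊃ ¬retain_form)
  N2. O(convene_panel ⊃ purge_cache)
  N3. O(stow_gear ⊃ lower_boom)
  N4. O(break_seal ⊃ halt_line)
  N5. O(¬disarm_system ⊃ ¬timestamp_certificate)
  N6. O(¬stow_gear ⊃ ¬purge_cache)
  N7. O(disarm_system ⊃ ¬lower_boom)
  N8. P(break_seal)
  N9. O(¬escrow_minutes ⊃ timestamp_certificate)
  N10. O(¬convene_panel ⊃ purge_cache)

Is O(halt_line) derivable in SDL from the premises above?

No

Premise 4 is O(break_seal ⊃ halt_line), but O(break_seal) is not derivable from the premises (the permission P(break_seal) asserts only ¬O(¬break_seal), not O(break_seal)), so it does not yield O(halt_line).
No other premise forces O(halt_line). An ideal world satisfying every premise can still have halt_line false, so O(halt_line) is not derivable.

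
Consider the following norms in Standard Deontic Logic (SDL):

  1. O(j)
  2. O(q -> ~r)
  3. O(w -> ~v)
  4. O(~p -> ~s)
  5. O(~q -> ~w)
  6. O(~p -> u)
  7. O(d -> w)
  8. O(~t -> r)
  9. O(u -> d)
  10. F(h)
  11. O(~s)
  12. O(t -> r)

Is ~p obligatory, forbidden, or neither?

By case analysis on ~t: premise 8 gives O(~t -> r) and premise 12 gives O(t -> r), so O(r) either way.
Premise 2 is O(q -> ~r); contrapositively O(r -> ~q). Since O(r) holds, K gives O(~q).
Applying K to premise 5 (O(~q -> ~w)) and O(~q) yields O(~w).
The contrapositive of premise 7 (O(d -> w)) is O(~w -> ~d), and O(~w) is already established, so O(~d).
The contrapositive of premise 9 (O(u -> d)) is O(~d -> ~u), and O(~d) is already established, so O(~u).
Premise 6 is O(~p -> u); contrapositively O(~u -> p). Since O(~u) holds, K gives O(p).
Premises 1, 3, 4, 10, 11 do not contribute to this derivation.
Thus O(p), which is F(~p): ~p is forbidden.

Forbidden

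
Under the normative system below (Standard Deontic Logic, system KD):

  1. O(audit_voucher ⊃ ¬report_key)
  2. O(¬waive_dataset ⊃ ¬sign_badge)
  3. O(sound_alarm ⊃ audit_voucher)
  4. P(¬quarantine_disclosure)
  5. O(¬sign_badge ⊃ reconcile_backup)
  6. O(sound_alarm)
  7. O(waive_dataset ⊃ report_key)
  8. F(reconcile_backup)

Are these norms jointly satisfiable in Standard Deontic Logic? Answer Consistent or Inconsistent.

Premise 8 is F(reconcile_backup), i.e. O(¬reconcile_backup).
Premise 5 is O(¬sign_badge ⊃ reconcile_backup); contrapositively O(¬reconcile_backup ⊃ sign_badge). Since O(¬reconcile_backup) holds, K gives O(sign_badge).
Premise 2, O(¬waive_dataset ⊃ ¬sign_badge), contraposes to O(sign_badge ⊃ waive_dataset); with O(sign_badge) we get O(waive_dataset).
Premise 7 is O(waive_dataset ⊃ report_key); since O(waive_dataset), deontic closure gives O(report_key).
Premise 1, O(audit_voucher ⊃ ¬report_key), contraposes to O(report_key ⊃ ¬audit_voucher); with O(report_key) we get O(¬audit_voucher).
Premise 3 is O(sound_alarm ⊃ audit_voucher); contrapositively O(¬audit_voucher ⊃ ¬sound_alarm). Since O(¬audit_voucher) holds, K gives O(¬sound_alarm).
But premise 6 directly asserts O(sound_alarm).
We now have both O(¬sound_alarm) and O(sound_alarm) — sound_alarm is simultaneously obligatory and forbidden, violating the D-axiom.

Inconsistent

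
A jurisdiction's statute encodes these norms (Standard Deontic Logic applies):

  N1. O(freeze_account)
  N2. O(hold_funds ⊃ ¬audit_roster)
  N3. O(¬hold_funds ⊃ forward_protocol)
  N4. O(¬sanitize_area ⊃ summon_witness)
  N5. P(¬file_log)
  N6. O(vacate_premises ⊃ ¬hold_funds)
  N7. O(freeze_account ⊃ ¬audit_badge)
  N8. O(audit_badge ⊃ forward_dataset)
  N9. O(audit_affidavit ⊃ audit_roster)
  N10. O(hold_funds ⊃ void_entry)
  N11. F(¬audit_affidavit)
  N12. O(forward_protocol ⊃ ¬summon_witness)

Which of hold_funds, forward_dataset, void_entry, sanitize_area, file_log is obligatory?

F(¬audit_affidavit) at premise 11 means O(audit_affidavit).
Premise 9 is O(audit_affidavit ⊃ audit_roster); since O(audit_affidavit), deontic closure gives O(audit_roster).
The contrapositive of premise 2 (O(hold_funds ⊃ ¬audit_roster)) is O(audit_roster ⊃ ¬hold_funds), and O(audit_roster) is already established, so O(¬hold_funds).
From O(¬hold_funds) and premise 3, O(¬hold_funds ⊃ forward_protocol), we obtain O(forward_protocol).
Applying K to premise 12 (O(forward_protocol ⊃ ¬summon_witness)) and O(forward_protocol) yields O(¬summon_witness).
The contrapositive of premise 4 (O(¬sanitize_area ⊃ summon_witness)) is O(¬summon_witness ⊃ sanitize_area), and O(¬summon_witness) is already established, so O(sanitize_area).
So O(sanitize_area) holds — sanitize_area is obligatory. None of the other listed options is made obligatory by any chain of premises.

sanitize_area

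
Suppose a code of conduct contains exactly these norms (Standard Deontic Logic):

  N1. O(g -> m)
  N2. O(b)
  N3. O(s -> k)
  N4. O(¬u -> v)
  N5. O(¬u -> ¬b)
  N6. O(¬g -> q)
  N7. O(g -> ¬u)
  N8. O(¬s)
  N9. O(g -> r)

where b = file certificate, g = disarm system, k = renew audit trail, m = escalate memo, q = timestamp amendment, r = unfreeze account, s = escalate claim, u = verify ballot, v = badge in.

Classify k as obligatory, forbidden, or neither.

Premise 3 is O(s -> k), but O(s) is not derivable from the premises, so it does not yield O(k).
No premise or chain of K-axiom applications forces O(k), and none forces O(¬k). So k is neither obligatory nor forbidden under these norms.

Neither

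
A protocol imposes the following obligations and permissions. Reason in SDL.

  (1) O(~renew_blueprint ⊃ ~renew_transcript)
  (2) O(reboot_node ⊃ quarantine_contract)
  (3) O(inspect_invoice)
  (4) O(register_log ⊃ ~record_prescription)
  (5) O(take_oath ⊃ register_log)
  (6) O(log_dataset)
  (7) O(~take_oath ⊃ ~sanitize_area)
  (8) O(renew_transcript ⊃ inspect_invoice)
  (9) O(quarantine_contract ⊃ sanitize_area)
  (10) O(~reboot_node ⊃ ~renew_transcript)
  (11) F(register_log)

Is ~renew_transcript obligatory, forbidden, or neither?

Obligatory

Premise 11 is F(register_log), i.e. O(~register_log).
The contrapositive of premise 5 (O(take_oath ⊃ register_log)) is O(~register_log ⊃ ~take_oath), and O(~register_log) is already established, so O(~take_oath).
From O(~take_oath) and premise 7, O(~take_oath ⊃ ~sanitize_area), we obtain O(~sanitize_area).
Premise 9, O(quarantine_contract ⊃ sanitize_area), contraposes to O(~sanitize_area ⊃ ~quarantine_contract); with O(~sanitize_area) we get O(~quarantine_contract).
Premise 2 is O(reboot_node ⊃ quarantine_contract); contrapositively O(~quarantine_contract ⊃ ~reboot_node). Since O(~quarantine_contract) holds, K gives O(~reboot_node).
From O(~reboot_node) and premise 10, O(~reboot_node ⊃ ~renew_transcript), we obtain O(~renew_transcript).
Premises 1, 3, 4, 6, 8 do not contribute to this derivation.
Hence ~renew_transcript is obligatory.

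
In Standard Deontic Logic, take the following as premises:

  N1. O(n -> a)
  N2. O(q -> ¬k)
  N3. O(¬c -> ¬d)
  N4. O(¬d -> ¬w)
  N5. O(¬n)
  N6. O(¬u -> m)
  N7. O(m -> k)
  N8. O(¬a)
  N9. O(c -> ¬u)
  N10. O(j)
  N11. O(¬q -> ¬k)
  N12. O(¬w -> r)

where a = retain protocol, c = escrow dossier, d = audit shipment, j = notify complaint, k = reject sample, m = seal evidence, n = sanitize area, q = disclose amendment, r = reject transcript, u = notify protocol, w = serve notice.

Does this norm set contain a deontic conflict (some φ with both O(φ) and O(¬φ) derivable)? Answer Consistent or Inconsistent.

Consistent

Premise 1 is O(n -> a), but O(n) is not derivable from the premises, so it does not yield O(a).
So O(a) is not derivable, and the apparent clash with O(¬a) does not arise.
A world satisfying every obligation exists (e.g. a=false, c=false, d=false, j=true, k=false, m=false, n=false, q=false, r=true, u=true, w=false); no atom is both obligatory and forbidden, so the set is consistent.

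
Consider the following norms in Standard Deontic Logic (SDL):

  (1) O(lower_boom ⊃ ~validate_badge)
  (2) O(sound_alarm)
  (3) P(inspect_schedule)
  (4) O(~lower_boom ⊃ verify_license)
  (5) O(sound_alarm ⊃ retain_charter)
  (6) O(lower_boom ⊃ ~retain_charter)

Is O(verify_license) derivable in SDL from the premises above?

Yes

From premise 2 we have O(sound_alarm).
Applying K to premise 5 (O(sound_alarm ⊃ retain_charter)) and O(sound_alarm) yields O(retain_charter).
Premise 6 is O(lower_boom ⊃ ~retain_charter); contrapositively O(retain_charter ⊃ ~lower_boom). Since O(retain_charter) holds, K gives O(~lower_boom).
Applying K to premise 4 (O(~lower_boom ⊃ verify_license)) and O(~lower_boom) yields O(verify_license).
Premises 1, 3 do not contribute to this derivation.
So O(verify_license) follows.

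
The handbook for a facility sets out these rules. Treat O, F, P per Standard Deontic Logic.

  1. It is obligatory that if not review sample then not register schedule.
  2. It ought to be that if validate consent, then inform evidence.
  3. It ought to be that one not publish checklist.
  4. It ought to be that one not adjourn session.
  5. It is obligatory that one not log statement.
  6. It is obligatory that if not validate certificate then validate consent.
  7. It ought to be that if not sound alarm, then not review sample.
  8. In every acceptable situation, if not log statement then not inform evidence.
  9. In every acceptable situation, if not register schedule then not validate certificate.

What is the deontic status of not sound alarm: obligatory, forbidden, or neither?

Forbidden

Premise 5 gives O(¬log_statement).
With premise 8, O(¬log_statement → ¬inform_evidence), the K-axiom yields O(¬inform_evidence).
Premise 2, O(validate_consent → inform_evidence), contraposes to O(¬inform_evidence → ¬validate_consent); with O(¬inform_evidence) we get O(¬validate_consent).
Premise 6, O(¬validate_certificate → validate_consent), contraposes to O(¬validate_consent → validate_certificate); with O(¬validate_consent) we get O(validate_certificate).
Premise 9, O(¬register_schedule → ¬validate_certificate), contraposes to O(validate_certificate → register_schedule); with O(validate_certificate) we get O(register_schedule).
The contrapositive of premise 1 (O(¬review_sample → ¬register_schedule)) is O(register_schedule → review_sample), and O(register_schedule) is already established, so O(review_sample).
The contrapositive of premise 7 (O(¬sound_alarm → ¬review_sample)) is O(review_sample → sound_alarm), and O(review_sample) is already established, so O(sound_alarm).
Premises 3, 4 do not contribute to this derivation.
Thus O(sound_alarm), which is F(¬sound_alarm): ¬sound_alarm is forbidden.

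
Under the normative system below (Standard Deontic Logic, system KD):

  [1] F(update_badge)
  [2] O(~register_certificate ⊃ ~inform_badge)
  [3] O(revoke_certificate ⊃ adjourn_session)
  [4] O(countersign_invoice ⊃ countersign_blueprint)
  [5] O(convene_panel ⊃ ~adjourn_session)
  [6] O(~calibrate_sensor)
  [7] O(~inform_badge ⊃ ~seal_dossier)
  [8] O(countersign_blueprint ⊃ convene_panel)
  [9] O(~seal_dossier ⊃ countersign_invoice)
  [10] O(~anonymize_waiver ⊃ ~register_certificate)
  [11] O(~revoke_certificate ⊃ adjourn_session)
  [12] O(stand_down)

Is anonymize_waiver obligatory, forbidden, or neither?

Obligatory

Premises 3 and 11 are O(revoke_certificate ⊃ adjourn_session) and O(~revoke_certificate ⊃ adjourn_session); every ideal world satisfies revoke_certificate or ~revoke_certificate, so in either case adjourn_session holds — hence O(adjourn_session).
Premise 5, O(convene_panel ⊃ ~adjourn_session), contraposes to O(adjourn_session ⊃ ~convene_panel); with O(adjourn_session) we get O(~convene_panel).
The contrapositive of premise 8 (O(countersign_blueprint ⊃ convene_panel)) is O(~convene_panel ⊃ ~countersign_blueprint), and O(~convene_panel) is already established, so O(~countersign_blueprint).
Premise 4 is O(countersign_invoice ⊃ countersign_blueprint); contrapositively O(~countersign_blueprint ⊃ ~countersign_invoice). Since O(~countersign_blueprint) holds, K gives O(~countersign_invoice).
The contrapositive of premise 9 (O(~seal_dossier ⊃ countersign_invoice)) is O(~countersign_invoice ⊃ seal_dossier), and O(~countersign_invoice) is already established, so O(seal_dossier).
Premise 7, O(~inform_badge ⊃ ~seal_dossier), contraposes to O(seal_dossier ⊃ inform_badge); with O(seal_dossier) we get O(inform_badge).
Premise 2 is O(~register_certificate ⊃ ~inform_badge); contrapositively O(inform_badge ⊃ register_certificate). Since O(inform_badge) holds, K gives O(register_certificate).
Premise 10 is O(~anonymize_waiver ⊃ ~register_certificate); contrapositively O(register_certificate ⊃ anonymize_waiver). Since O(register_certificate) holds, K gives O(anonymize_waiver).
Premises 1, 6, 12 do not contribute to this derivation.
Hence anonymize_waiver is obligatory.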